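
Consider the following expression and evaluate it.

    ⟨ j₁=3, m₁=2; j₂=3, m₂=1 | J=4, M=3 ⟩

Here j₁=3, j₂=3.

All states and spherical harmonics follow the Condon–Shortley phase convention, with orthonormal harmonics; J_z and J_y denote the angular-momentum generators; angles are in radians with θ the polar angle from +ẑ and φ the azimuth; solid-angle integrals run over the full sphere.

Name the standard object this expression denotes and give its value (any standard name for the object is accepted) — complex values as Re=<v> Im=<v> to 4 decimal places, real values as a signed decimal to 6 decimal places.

This is a Clebsch–Gordan (vector-coupling) coefficient.
√[9·2!4!4!/11! · 5!1!4!2!7!1!] = √(82944/11)
  +(−1)^0/∏(0,2,1,4,3,0)! = 1/288  (running 1/288)
  +(−1)^1/∏(1,1,0,3,4,1)! = -1/144  (running -1/288)
⟨..|..⟩ = √(82944/11)·(-1/288) = -0.301511

Clebsch–Gordan coefficient, −√(1/11) ≈ -0.301511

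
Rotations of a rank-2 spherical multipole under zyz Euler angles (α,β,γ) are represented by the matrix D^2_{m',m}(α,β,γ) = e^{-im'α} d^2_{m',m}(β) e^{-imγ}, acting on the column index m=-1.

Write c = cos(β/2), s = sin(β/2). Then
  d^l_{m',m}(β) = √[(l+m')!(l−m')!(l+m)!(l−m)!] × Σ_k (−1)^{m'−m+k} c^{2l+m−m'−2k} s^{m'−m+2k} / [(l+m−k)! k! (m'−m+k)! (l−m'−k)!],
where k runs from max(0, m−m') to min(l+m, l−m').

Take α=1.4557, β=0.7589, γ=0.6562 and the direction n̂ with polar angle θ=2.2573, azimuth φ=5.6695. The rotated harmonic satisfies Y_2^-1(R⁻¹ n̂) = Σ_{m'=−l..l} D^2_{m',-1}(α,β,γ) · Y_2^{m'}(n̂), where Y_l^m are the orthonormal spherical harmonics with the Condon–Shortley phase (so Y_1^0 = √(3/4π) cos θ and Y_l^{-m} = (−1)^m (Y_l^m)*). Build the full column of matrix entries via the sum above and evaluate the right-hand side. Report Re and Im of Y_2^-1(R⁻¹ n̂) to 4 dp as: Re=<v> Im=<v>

Re=0.1554 Im=-0.3536

Need the full column D^2_{m',-1} for m'=−2..2 at α=1.4557, β=0.7589, γ=0.6562.
cos(β/2)=0.928869, sin(β/2)=0.370410
d^2_{-2,-1}: single k=1 term ⇒ +0.593711;  D = -0.540647-0.245344i
d^2_{-1,-1}: k∈[0..1] ⇒ +0.744418 -0.355136 = +0.389282;  D = -0.200513+0.333670i
d^2_{0,-1}: k∈[0..1] ⇒ -0.727144 +0.115632 = -0.611513;  D = -0.484512-0.373090i
d^2_{1,-1}: k∈[0..1] ⇒ +0.355136 -0.018825 = +0.336311;  D = +0.234431-0.241138i
d^2_{2,-1}: single k=0 term ⇒ -0.094413;  D = +0.059689+0.073151i
Y_2^{m'}(θ=2.2573,φ=5.6695) and Σ D·Y over m':
  (-0.5406-0.2453i)·(+0.0778+0.2176i)  (-0.2005+0.3337i)·(-0.3096-0.2181i)  (-0.4845-0.3731i)·(+0.0647+0.0000i)  (+0.2344-0.2411i)·(+0.3096-0.2181i)  (+0.0597+0.0732i)·(+0.0778-0.2176i)
Y_2^-1(R⁻¹ n̂) = +0.155371-0.353558i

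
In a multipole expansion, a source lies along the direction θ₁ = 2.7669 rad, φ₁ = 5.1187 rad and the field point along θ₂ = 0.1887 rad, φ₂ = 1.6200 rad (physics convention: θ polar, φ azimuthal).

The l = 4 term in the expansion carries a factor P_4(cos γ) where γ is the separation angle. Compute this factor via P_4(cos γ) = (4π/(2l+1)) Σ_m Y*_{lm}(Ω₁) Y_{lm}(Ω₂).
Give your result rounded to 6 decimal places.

Term-by-term m-sum for l=4 (normalisation 4π/9 = 1.396263):
  m=-4: Y*=-0.000432+0.007928i  Y=+0.000537-0.000107i  product +0.000001+0.000004i
  m=-3: Y*=+0.053604-0.019680i  Y=+0.001194+0.008027i  product +0.000222+0.000407i
  m=-2: Y*=-0.155971-0.164704i  Y=-0.067398+0.006654i  product +0.011608+0.010063i
  m=-1: Y*=-0.195020+0.453270i  Y=-0.016093-0.326804i  product +0.151269+0.056439i
  m=+0: Y*=+0.345930-0.000000i  Y=+0.701977+0.000000i  product +0.242835+0.000000i
  m=+1: Y*=+0.195020+0.453270i  Y=+0.016093-0.326804i  product +0.151269-0.056439i
  m=+2: Y*=-0.155971+0.164704i  Y=-0.067398-0.006654i  product +0.011608-0.010063i
  m=+3: Y*=-0.053604-0.019680i  Y=-0.001194+0.008027i  product +0.000222-0.000407i
  m=+4: Y*=-0.000432-0.007928i  Y=+0.000537+0.000107i  product +0.000001-0.000004i
Total Σ_m = +0.569034-0.000000i. Multiply by 1.396263: +0.794521-0.000000i. P_4(cos γ) = 0.794521

0.794521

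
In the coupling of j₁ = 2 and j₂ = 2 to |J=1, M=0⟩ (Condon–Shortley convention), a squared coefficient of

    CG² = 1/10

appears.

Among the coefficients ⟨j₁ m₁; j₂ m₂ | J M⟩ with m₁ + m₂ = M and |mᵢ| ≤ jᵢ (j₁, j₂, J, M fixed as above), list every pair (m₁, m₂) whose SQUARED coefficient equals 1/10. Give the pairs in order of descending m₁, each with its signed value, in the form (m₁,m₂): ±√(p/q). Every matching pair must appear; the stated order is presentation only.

(1,-1): −√(1/10); (-1,1): +√(1/10)

Admissible pairs with m₁+m₂ = M = 0: (-2,2), (-1,1), (0,0), (1,-1), (2,-2)
  (m₁,m₂)=(2,-2): CG² = 2/5, CG = +√(2/5)
  (m₁,m₂)=(1,-1): CG² = 1/10, CG = −√(1/10)   ← matches the target
  (m₁,m₂)=(0,0): CG² = 0/1, CG = 0
  (m₁,m₂)=(-1,1): CG² = 1/10, CG = +√(1/10)   ← matches the target
  (m₁,m₂)=(-2,2): CG² = 2/5, CG = −√(2/5)
Pairs with CG² = 1/10: (1,-1): −√(1/10); (-1,1): +√(1/10)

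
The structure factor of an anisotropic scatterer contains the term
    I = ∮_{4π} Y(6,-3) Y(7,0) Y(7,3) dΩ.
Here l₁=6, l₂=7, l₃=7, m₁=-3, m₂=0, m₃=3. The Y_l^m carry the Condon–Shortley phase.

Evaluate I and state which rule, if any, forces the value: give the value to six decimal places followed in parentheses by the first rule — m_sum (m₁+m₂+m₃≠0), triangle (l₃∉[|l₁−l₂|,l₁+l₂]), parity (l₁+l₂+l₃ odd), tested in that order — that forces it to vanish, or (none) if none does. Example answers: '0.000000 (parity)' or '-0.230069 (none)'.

Rules hold: Σm=0, L=20 even, 1≤7≤13.
N = 13·15·15 = 2925
Δ = 6!·6!·8!/21! = 1/2444321880
Racah Σ t=0..6: t=0:+1/2612736000 t=1:−1/20736000 t=2:+1/1658880 t=3:−1/746496 t=4:+1/1658880 t=5:−1/20736000 t=6:+1/2612736000 = -1/4354560
⇒ 3j(6 7 7; 0 0 0)² = 1000/138567, sgn +1
Racah Σ t=3..6: t=3:−1/14929920 t=4:+1/4147200 t=5:−1/8294400 t=6:+1/130636800 = 1/16329600
⇒ 3j(6 7 7; -3 0 3)² = 1024/138567, sgn +1
4πI² = N·(3j₀)²·(3jₘ)² = 25600000/164109517
I = +1·√(0.155993/4π) = 0.11141616
No selection rule forces the value: the integral is nonzero (none).

0.111416 (none)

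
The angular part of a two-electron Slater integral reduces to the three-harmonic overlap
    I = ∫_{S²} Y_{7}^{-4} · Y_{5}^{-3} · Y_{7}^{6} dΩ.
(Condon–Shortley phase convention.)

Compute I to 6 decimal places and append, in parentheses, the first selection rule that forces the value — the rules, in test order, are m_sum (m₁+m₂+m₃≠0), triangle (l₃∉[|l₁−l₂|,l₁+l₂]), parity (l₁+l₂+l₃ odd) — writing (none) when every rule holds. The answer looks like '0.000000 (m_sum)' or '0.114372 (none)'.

m-sum = -4 − 3 + 6 = -1 ≠ 0 ⇒ I = 0

0.000000 (m_sum)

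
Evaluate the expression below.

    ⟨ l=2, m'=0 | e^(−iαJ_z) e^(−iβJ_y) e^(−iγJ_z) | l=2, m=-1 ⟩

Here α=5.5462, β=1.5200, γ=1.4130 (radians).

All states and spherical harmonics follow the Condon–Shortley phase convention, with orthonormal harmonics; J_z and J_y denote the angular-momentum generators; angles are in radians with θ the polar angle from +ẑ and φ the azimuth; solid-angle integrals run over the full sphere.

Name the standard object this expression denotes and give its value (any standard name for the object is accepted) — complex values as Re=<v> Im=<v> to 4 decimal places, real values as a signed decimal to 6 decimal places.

This is a Wigner D-matrix element — the rotation-matrix element ⟨l m'| R(α,β,γ) |l m⟩ in the angular-momentum basis.
D^2_{0,-1}(5.5462,1.5200,1.4130) = e^{-i·0·5.5462}·d^2_{0,-1}(1.5200)·e^{-i·-1·1.4130}. Compute d first:
c=cos(1.520000/2)=0.724836, s=sin(1.520000/2)=0.688921; N=√[2·2·1·6]=4.898979
k: max(0,(-1)−(0))=0 … min(2+(-1),2−(0))=1
  k=0: (−1)^1·4.8990/(2)·0.7248^3·0.6889^1 = -0.642635
  k=1: (−1)^2·4.8990/(2)·0.7248^1·0.6889^3 = +0.580530
d^2_{0,-1}(1.5200) = -0.642635 +0.580530 = -0.062106
D = (+1.000000+0.000000i)·(-0.062106)·(+0.157142+0.987576i) = -0.009759-0.061334i

Wigner D-matrix element, Re=-0.0098 Im=-0.0613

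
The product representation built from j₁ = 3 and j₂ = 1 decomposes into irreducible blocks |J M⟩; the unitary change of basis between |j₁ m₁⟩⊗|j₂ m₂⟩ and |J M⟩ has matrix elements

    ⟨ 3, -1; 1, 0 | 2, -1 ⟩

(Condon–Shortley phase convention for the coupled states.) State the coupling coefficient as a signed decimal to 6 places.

√[5·2!4!0!/7! · 2!4!1!1!1!3!] = √(96/7)
  +(−1)^1/∏(1,1,3,0,1,0)! = -1/6  (running -1/6)
⟨..|..⟩ = √(96/7)·(-1/6) = -0.617213

-0.617213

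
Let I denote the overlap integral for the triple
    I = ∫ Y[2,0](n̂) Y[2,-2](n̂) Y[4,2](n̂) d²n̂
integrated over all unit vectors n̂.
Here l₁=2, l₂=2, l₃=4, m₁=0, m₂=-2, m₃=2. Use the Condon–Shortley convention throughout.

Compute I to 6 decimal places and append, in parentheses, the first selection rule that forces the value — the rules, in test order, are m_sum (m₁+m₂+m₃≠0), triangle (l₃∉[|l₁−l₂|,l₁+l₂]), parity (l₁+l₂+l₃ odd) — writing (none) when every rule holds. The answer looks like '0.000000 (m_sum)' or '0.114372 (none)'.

0.156078 (none)

Rules hold: Σm=0, L=8 even, 0≤4≤4.
N = 5·5·9 = 225
Δ = 0!·4!·4!/9! = 1/630
Racah Σ t=0..0: t=0:+1/16 = 1/16
⇒ 3j(2 2 4; 0 0 0)² = 2/35, sgn +1
Racah Σ t=0..0: t=0:+1/96 = 1/96
⇒ 3j(2 2 4; 0 -2 2)² = 1/42, sgn +1
4πI² = N·(3j₀)²·(3jₘ)² = 15/49
I = +1·√(0.306122/4π) = 0.15607835
No selection rule forces the value: the integral is nonzero (none).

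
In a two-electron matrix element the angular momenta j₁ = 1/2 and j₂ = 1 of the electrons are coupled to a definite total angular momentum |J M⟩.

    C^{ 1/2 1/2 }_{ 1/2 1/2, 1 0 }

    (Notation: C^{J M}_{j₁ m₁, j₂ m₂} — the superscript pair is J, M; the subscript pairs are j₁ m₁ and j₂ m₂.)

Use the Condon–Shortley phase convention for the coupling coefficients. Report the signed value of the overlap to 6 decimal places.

+0.577350

j₁+j₂−J=1  J+j₁−j₂=0  J−j₁+j₂=1  j₁+j₂+J+1=3
(j₁±m₁, j₂±m₂, J±M) = (1,0,1,1,1,0)
P² = 1/3
sum k=0..0:
  [0] +1/1 = 1
S = 1
C² = P²·S² = 1/3 ; C = +0.577350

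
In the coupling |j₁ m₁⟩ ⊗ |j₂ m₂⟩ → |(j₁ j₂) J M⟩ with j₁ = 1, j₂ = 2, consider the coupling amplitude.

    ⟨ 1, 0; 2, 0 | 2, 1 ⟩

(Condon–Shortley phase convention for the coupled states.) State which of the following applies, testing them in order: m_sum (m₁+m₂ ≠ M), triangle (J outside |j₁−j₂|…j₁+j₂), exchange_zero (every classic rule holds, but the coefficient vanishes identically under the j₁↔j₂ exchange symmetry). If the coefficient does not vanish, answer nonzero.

m-sum: m₁+m₂ = 0+0 = 0, M = 1  ✗ ⇒ coefficient is 0

m_sum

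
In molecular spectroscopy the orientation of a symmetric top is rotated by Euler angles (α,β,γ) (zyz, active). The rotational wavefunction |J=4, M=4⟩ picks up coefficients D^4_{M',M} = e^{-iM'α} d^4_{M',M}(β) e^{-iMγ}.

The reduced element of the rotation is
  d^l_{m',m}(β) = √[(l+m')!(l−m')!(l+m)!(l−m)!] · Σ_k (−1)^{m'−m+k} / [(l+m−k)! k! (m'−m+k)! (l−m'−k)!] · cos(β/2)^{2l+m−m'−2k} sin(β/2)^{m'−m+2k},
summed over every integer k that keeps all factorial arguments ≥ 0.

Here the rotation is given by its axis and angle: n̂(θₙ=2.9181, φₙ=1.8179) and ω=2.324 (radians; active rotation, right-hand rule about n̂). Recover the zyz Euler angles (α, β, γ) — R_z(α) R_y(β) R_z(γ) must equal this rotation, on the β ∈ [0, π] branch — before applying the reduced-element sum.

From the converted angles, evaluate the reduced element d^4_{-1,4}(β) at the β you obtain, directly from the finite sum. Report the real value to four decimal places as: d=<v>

d=0.0024

Axis–angle → zyz. n̂ = (sinθₙcosφₙ, sinθₙsinφₙ, cosθₙ) = (-0.054212, +0.214905, -0.975129), ω = 2.3240.
R = I cosω + sinω [n̂]ₓ + (1−cosω) n̂n̂ᵀ gives
  R = [-0.679030, +0.691739, +0.245794; -0.730977, -0.606207, -0.313347; -0.067752, -0.392442, +0.917278]
β = atan2(√(R₁₃²+R₂₃²), R₃₃) = 0.409605; α = atan2(R₂₃, R₁₃) mod 2π = 5.377554; γ = atan2(R₃₂, −R₃₁) mod 2π = 4.883347
d^4_{-1,4}(β=0.4096) via the finite sum:
With c≡cos(β/2)=0.979101 and s≡sin(β/2)=0.203374, N=[6·120·40320·1]^{1/2}=5387.986637
k: max(0,(4)−(-1))=5 … min(4+(4),4−(-1))=5
  k=5: (−1)^0·5387.9866/(720)·0.9791^3·0.2034^5 = +0.002444
d^4_{-1,4}(0.4096) = +0.002444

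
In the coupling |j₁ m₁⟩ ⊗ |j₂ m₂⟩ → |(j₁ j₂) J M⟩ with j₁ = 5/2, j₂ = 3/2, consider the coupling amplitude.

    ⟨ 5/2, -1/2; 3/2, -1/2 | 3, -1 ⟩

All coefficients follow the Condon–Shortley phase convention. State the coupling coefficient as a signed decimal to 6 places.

+√(1/60) = +0.129099

j₁+j₂−J=1  J+j₁−j₂=4  J−j₁+j₂=2  j₁+j₂+J+1=8
(j₁±m₁, j₂±m₂, J±M) = (2,3,1,2,2,4)
P² = 48/5
sum k=0..1:
  [0] +1/6 = 1/6
  [1] −1/8 = -1/8
S = 1/24
C² = P²·S² = 1/60 ; C = +0.129099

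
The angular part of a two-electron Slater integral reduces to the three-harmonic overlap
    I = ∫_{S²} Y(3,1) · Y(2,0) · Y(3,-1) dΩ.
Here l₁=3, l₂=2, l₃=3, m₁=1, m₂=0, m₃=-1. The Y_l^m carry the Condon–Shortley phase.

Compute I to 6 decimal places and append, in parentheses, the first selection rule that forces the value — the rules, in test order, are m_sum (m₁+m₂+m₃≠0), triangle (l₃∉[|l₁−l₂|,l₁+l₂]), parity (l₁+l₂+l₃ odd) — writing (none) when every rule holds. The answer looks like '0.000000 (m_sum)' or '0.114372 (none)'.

-0.126157 (none)

Checks pass: Σm=0; 8 even; l₃=3∈[1,5].
(2·3+1)(2·2+1)(2·3+1) = 245
Δ: 2! 4! 2! / 9! → 1/3780
sum: t=0:+1/24 t=1:−1/4 t=2:+1/24 = -1/6
3j²(3 2 3; 0 0 0) = Δ·Π!·Σ² = 4/105  (sign +1)
sum: t=0:+1/16 t=1:−1/6 t=2:+1/96 = -3/32
3j²(3 2 3; 1 0 -1) = Δ·Π!·Σ² = 3/140  (sign -1)
combine: 4πI² = 245·4/105·3/140 = 1/5
take √, sign -1: I = -0.12615663
No selection rule forces the value: the integral is nonzero (none).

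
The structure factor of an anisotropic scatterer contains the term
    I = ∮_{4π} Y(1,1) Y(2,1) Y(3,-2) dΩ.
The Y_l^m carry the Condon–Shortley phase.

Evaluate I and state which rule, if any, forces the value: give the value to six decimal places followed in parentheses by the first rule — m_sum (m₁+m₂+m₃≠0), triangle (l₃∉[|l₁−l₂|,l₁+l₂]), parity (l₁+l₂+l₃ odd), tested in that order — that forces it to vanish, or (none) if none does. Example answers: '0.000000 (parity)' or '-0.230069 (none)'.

0.261169 (none)

Checks pass: Σm=0; 6 even; l₃=3∈[1,3].
(2·1+1)(2·2+1)(2·3+1) = 105
Δ: 0! 2! 4! / 7! → 1/105
sum: t=0:+1/4 = 1/4
3j²(1 2 3; 0 0 0) = Δ·Π!·Σ² = 3/35  (sign -1)
sum: t=0:+1/12 = 1/12
3j²(1 2 3; 1 1 -2) = Δ·Π!·Σ² = 2/21  (sign -1)
combine: 4πI² = 105·3/35·2/21 = 6/7
take √, sign +1: I = 0.26116903
No selection rule forces the value: the integral is nonzero (none).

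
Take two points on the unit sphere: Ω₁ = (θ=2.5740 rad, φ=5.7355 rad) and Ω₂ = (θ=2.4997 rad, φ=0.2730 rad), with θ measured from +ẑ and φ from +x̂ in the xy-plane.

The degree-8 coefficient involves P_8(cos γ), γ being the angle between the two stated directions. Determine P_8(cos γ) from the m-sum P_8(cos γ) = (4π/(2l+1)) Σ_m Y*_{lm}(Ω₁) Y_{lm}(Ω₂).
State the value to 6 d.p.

-0.407843

Expand P_8 via completeness: Σ_{m} conj(Y_{8,m}) at Ω₁ times Y_{8,m} at Ω₂ —
  m=-8: (-0.001168+0.003401i) × (-0.004897-0.006959i) = +0.000029-0.000009i  (running Σ = +0.000029-0.000009i)
  m=-7: (+0.017370-0.014400i) × (+0.015195+0.042928i) = +0.000882+0.000527i  (running Σ = +0.000912+0.000518i)
  m=-6: (-0.086912+0.012649i) × (-0.010039-0.149163i) = +0.002759+0.012837i  (running Σ = +0.003671+0.013355i)
  m=-5: (+0.217077+0.092590i) × (-0.067812+0.324847i) = -0.044798+0.064238i  (running Σ = -0.041127+0.077593i)
  m=-4: (-0.252366-0.353540i) × (+0.221736-0.427170i) = -0.206980+0.029411i  (running Σ = -0.248107+0.107004i)
  m=-3: (+0.034938+0.482663i) × (-0.243170+0.260087i) = -0.134030-0.108282i  (running Σ = -0.382137-0.001278i)
  m=-2: (+0.067013-0.130169i) × (-0.091523+0.055611i) = +0.001106+0.015640i  (running Σ = -0.381032+0.014362i)
  m=-1: (+0.307439-0.187515i) × (+0.398891-0.111686i) = +0.101692-0.109135i  (running Σ = -0.279340-0.094773i)
  m=0: (-0.277486-0.000000i) × (-0.025021+0.000000i) = +0.006943+0.000000i  (running Σ = -0.272397-0.094773i)
  m=1: (-0.307439-0.187515i) × (-0.398891-0.111686i) = +0.101692+0.109135i  (running Σ = -0.170705+0.014362i)
  m=2: (+0.067013+0.130169i) × (-0.091523-0.055611i) = +0.001106-0.015640i  (running Σ = -0.169599-0.001278i)
  m=3: (-0.034938+0.482663i) × (+0.243170+0.260087i) = -0.134030+0.108282i  (running Σ = -0.303629+0.107004i)
  m=4: (-0.252366+0.353540i) × (+0.221736+0.427170i) = -0.206980-0.029411i  (running Σ = -0.510609+0.077593i)
  m=5: (-0.217077+0.092590i) × (+0.067812+0.324847i) = -0.044798-0.064238i  (running Σ = -0.555407+0.013355i)
  m=6: (-0.086912-0.012649i) × (-0.010039+0.149163i) = +0.002759-0.012837i  (running Σ = -0.552648+0.000518i)
  m=7: (-0.017370-0.014400i) × (-0.015195+0.042928i) = +0.000882-0.000527i  (running Σ = -0.551766-0.000009i)
  m=8: (-0.001168-0.003401i) × (-0.004897+0.006959i) = +0.000029+0.000009i  (running Σ = -0.551736+0.000000i)
Total Σ_m = -0.551736+0.000000i. Multiply by 0.739198: -0.407843+0.000000i. P_8(cos γ) = -0.407843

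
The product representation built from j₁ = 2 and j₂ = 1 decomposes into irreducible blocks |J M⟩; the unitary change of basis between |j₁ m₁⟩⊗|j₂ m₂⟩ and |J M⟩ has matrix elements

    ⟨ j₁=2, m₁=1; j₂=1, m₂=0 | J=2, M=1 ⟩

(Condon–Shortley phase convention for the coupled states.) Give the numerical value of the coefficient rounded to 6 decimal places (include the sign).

+0.408248  (= +√(1/6))

triangle: 1!×3!×1!/6! = 6/720
(j±m)!: 3!×1!×1!×1!×3!×1! = 36
prefactor² = (2J+1)×Δ×N² = 3/2
  k=0: +1/(0!×1!×1!×1!×2!×0!) = 1/2
  k=1: −1/(1!×0!×0!×0!×3!×1!) = -1/6
Σ = 1/3  ⇒  CG² = 3/2×(1/3)² = 1/6
CG = +√(1/6) = +0.408248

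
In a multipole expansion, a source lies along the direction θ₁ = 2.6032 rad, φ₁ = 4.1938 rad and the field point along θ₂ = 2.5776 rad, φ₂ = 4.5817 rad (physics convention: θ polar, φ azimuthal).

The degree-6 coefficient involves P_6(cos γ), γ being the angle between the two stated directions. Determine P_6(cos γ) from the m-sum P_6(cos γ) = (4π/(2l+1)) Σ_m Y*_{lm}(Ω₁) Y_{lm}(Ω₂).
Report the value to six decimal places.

0.608601

Addition theorem: P_6(cos γ) = (4π/13) Σ_m Y*_{lm}(Ω₁) Y_{lm}(Ω₂), m = −6…6:
  [-6]  conj(Y_{6,-6})(Ω₁) = +0.008776+0.000264i ; Y_{6,-6}(Ω₂) = -0.007981-0.007961i ; Δ = -0.000068-0.000072i
  [-5]  conj(Y_{6,-5})(Ω₁) = +0.026559-0.043450i ; Y_{6,-5}(Ω₂) = +0.037531-0.049018i ; Δ = -0.001133-0.002933i
  [-4]  conj(Y_{6,-4})(Ω₁) = -0.084592-0.153542i ; Y_{6,-4}(Ω₂) = +0.173084+0.099736i ; Δ = +0.000672-0.035012i
  [-3]  conj(Y_{6,-3})(Ω₁) = -0.385057-0.005788i ; Y_{6,-3}(Ω₂) = -0.156055+0.377424i ; Δ = +0.062274-0.144427i
  [-2]  conj(Y_{6,-2})(Ω₁) = -0.246576+0.417369i ; Y_{6,-2}(Ω₂) = -0.447593-0.119730i ; Δ = +0.160338-0.157289i
  [-1]  conj(Y_{6,-1})(Ω₁) = +0.073359+0.128544i ; Y_{6,-1}(Ω₂) = +0.009881-0.075177i ; Δ = +0.010388-0.004245i
  [+0]  conj(Y_{6,0})(Ω₁) = -0.396606-0.000000i ; Y_{6,0}(Ω₂) = -0.415170+0.000000i ; Δ = +0.164659+0.000000i
  [+1]  conj(Y_{6,1})(Ω₁) = -0.073359+0.128544i ; Y_{6,1}(Ω₂) = -0.009881-0.075177i ; Δ = +0.010388+0.004245i
  [+2]  conj(Y_{6,2})(Ω₁) = -0.246576-0.417369i ; Y_{6,2}(Ω₂) = -0.447593+0.119730i ; Δ = +0.160338+0.157289i
  [+3]  conj(Y_{6,3})(Ω₁) = +0.385057-0.005788i ; Y_{6,3}(Ω₂) = +0.156055+0.377424i ; Δ = +0.062274+0.144427i
  [+4]  conj(Y_{6,4})(Ω₁) = -0.084592+0.153542i ; Y_{6,4}(Ω₂) = +0.173084-0.099736i ; Δ = +0.000672+0.035012i
  [+5]  conj(Y_{6,5})(Ω₁) = -0.026559-0.043450i ; Y_{6,5}(Ω₂) = -0.037531-0.049018i ; Δ = -0.001133+0.002933i
  [+6]  conj(Y_{6,6})(Ω₁) = +0.008776-0.000264i ; Y_{6,6}(Ω₂) = -0.007981+0.007961i ; Δ = -0.000068+0.000072i
Accumulated sum +0.629602+0.000000i; after 4π/(2l+1) scaling, +0.608601+0.000000i ⇒ P_6 = 0.608601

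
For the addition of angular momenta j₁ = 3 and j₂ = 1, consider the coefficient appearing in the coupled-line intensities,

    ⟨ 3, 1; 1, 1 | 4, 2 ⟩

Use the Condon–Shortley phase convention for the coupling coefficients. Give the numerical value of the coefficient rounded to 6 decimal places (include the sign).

√[9·0!6!2!/9! · 4!2!2!0!6!2!] = √(34560/7)
  +(−1)^0/∏(0,0,2,2,4,0)! = 1/96  (running 1/96)
⟨..|..⟩ = √(34560/7)·(1/96) = +0.731925

+√(15/28) = +0.731925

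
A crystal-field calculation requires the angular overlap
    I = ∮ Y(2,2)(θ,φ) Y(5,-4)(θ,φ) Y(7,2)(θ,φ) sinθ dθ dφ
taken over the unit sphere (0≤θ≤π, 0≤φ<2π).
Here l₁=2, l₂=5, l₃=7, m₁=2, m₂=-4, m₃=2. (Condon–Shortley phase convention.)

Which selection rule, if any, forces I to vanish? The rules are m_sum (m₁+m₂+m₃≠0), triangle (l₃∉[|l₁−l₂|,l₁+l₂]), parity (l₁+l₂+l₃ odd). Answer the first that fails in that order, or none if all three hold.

m₁+m₂+m₃ = 2 − 4 + 2 = 0  ✓
triangle: |2−5|=3 ≤ l₃=7 ≤ 2+5=7  ✓
parity: l₁+l₂+l₃ = 14 is even  ✓

none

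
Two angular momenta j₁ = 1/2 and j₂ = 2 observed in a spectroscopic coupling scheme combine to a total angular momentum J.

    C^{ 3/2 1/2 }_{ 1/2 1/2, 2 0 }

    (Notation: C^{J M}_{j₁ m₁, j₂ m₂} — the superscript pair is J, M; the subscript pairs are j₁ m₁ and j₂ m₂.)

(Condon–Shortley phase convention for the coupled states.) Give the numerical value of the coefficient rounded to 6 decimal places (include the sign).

j₁+j₂−J=1  J+j₁−j₂=0  J−j₁+j₂=3  j₁+j₂+J+1=5
(j₁±m₁, j₂±m₂, J±M) = (1,0,2,2,2,1)
P² = 8/5
sum k=0..0:
  [0] +1/2 = 1/2
S = 1/2
C² = P²·S² = 2/5 ; C = +0.632456

+√(2/5) ≈ +0.632456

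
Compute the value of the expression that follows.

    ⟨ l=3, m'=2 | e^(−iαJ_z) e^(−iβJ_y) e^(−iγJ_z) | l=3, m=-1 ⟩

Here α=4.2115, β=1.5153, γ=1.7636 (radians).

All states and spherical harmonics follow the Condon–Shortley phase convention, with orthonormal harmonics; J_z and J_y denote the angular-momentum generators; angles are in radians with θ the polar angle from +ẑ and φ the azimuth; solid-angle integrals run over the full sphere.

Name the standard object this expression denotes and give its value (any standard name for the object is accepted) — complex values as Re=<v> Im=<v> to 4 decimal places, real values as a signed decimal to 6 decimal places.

Wigner D-matrix element, Re=-0.4044 Im=0.1598

This is a Wigner D-matrix element — the rotation-matrix element ⟨l m'| R(α,β,γ) |l m⟩ in the angular-momentum basis.
Split into d^3_{2,-1}(β=1.5153) × two z-phases.
With c≡cos(β/2)=0.726453 and s≡sin(β/2)=0.687216, N=[120·1·2·24]^{1/2}=75.894664
The bounds max(0,m−m')=0 and min(l+m,l−m')=1 give 2 terms
  k=0: (−1)^3·75.8947/(12)·0.7265^3·0.6872^3 = -0.786924
  k=1: (−1)^4·75.8947/(24)·0.7265^1·0.6872^5 = +0.352107
d^3_{2,-1}(1.5153) = -0.786924 +0.352107 = -0.434817
Attach z-rotation phases: D = e^{-i(2)(4.2115)}·(-0.434817)·e^{-i(-1)(1.7636)} = -0.404407+0.159753i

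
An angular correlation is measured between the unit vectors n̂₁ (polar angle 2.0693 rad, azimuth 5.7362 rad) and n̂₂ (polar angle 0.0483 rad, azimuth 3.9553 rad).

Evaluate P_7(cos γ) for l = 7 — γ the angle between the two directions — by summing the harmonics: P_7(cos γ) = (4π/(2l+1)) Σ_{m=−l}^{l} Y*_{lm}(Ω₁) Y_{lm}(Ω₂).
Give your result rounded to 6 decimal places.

-0.195051

Summing Y*_{l m}(θ₁,φ₁)·Y_{l m}(θ₂,φ₂) over m ∈ [−7, 7]; prefactor 4π/(2·7+1) = 0.837758:
  m=-7: (-0.155832+0.127909i) × (-0.000000-0.000000i) = +0.000000-0.000000i  (running Σ = +0.000000-0.000000i)
  m=-6: (+0.406595-0.057431i) × (+0.000000+0.000000i) = +0.000000+0.000000i  (running Σ = +0.000000+0.000000i)
  m=-5: (-0.347283-0.149565i) × (+0.000001-0.000001i) = -0.000000+0.000000i  (running Σ = -0.000000+0.000000i)
  m=-4: (-0.003422-0.004822i) × (-0.000039+0.000004i) = +0.000000+0.000000i  (running Σ = -0.000000+0.000000i)
  m=-3: (+0.024249+0.345054i) × (+0.000757+0.000638i) = -0.000202+0.000277i  (running Σ = -0.000202+0.000277i)
  m=-2: (+0.070785-0.137026i) × (-0.000981-0.017309i) = -0.002441-0.001091i  (running Σ = -0.002643-0.000814i)
  m=-1: (+0.245251-0.149349i) × (-0.133432+0.141209i) = -0.011635+0.054560i  (running Σ = -0.014278+0.053746i)
  m=0: (-0.193226-0.000000i) × (+1.057152+0.000000i) = -0.204269-0.000000i  (running Σ = -0.218547+0.053746i)
  m=1: (-0.245251-0.149349i) × (+0.133432+0.141209i) = -0.011635-0.054560i  (running Σ = -0.230182-0.000814i)
  m=2: (+0.070785+0.137026i) × (-0.000981+0.017309i) = -0.002441+0.001091i  (running Σ = -0.232623+0.000277i)
  m=3: (-0.024249+0.345054i) × (-0.000757+0.000638i) = -0.000202-0.000277i  (running Σ = -0.232825+0.000000i)
  m=4: (-0.003422+0.004822i) × (-0.000039-0.000004i) = +0.000000-0.000000i  (running Σ = -0.232825+0.000000i)
  m=5: (+0.347283-0.149565i) × (-0.000001-0.000001i) = -0.000000-0.000000i  (running Σ = -0.232825+0.000000i)
  m=6: (+0.406595+0.057431i) × (+0.000000-0.000000i) = +0.000000-0.000000i  (running Σ = -0.232825-0.000000i)
  m=7: (+0.155832+0.127909i) × (+0.000000-0.000000i) = +0.000000+0.000000i  (running Σ = -0.232825-0.000000i)
Accumulated sum -0.232825-0.000000i; after 4π/(2l+1) scaling, -0.195051-0.000000i ⇒ P_7 = -0.195051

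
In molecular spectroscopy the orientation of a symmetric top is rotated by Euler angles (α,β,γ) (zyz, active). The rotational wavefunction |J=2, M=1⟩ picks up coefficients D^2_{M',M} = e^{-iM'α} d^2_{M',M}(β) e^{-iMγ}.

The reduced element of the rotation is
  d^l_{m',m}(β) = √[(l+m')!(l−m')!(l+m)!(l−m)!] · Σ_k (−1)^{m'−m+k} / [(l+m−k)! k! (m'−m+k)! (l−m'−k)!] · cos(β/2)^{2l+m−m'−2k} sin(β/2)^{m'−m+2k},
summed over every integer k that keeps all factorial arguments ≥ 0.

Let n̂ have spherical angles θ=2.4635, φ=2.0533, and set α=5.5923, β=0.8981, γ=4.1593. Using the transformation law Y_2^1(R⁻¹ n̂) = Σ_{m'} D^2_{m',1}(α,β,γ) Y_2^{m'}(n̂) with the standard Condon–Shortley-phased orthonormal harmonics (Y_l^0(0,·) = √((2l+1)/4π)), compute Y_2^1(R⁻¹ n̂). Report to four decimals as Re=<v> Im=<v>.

Re=-0.2443 Im=0.0609

Need the full column D^2_{m',1} for m'=−2..2 at α=5.5923, β=0.8981, γ=4.1593.
cos(β/2)=0.900860, sin(β/2)=0.434110
d^2_{-2,1}: single k=3 term ⇒ +0.147396;  D = +0.108637+0.099617i
d^2_{-1,1}: k∈[2..3] ⇒ +0.458812 -0.035514 = +0.423299;  D = +0.058145+0.419286i
d^2_{0,1}: k∈[1..2] ⇒ +0.777405 -0.180523 = +0.596882;  D = -0.313553+0.507890i
d^2_{1,1}: k∈[0..1] ⇒ +0.658611 -0.458812 = +0.199799;  D = -0.189223+0.064142i
d^2_{2,1}: single k=0 term ⇒ -0.634748;  D = +0.593145+0.226017i
Y_2^{m'}(θ=2.4635,φ=2.0533) and Σ D·Y over m':
  (+0.1086+0.0996i)·(-0.0866+0.1250i)  (+0.0581+0.4193i)·(+0.1751+0.3343i)  (-0.3136+0.5079i)·(+0.2584+0.0000i)  (-0.1892+0.0641i)·(-0.1751+0.3343i)  (+0.5931+0.2260i)·(-0.0866-0.1250i)
Y_2^1(R⁻¹ n̂) = -0.244288+0.060906i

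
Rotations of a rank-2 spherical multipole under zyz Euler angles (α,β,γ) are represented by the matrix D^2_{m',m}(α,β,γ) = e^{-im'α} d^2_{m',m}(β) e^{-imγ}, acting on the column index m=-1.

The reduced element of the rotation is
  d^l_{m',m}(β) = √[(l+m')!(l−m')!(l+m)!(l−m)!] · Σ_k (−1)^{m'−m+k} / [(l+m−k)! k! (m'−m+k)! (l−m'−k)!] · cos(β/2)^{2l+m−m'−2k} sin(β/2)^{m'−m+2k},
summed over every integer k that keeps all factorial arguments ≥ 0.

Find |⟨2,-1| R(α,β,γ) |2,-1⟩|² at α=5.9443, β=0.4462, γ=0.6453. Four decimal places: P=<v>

P=0.5849

First d^2_{-1,-1}(β=0.4462), then the phase factors e^{-i(-1)α} and e^{-i(-1)γ}:
Half-angle: c=0.975216, s=0.221254. N=√(1·6·1·6)=6.000000
k∈{0,1} keeps every argument non-negative
  k=0: (−1)^0·6.0000/(6)·0.9752^4·0.2213^0 = +0.904490
  k=1: (−1)^1·6.0000/(2)·0.9752^2·0.2213^2 = -0.139671
d^2_{-1,-1}(0.4462) = +0.904490 -0.139671 = +0.764819
|D^2_{-1,-1}|² = |d^2_{-1,-1}(β)|² = (+0.764819)² = 0.584949 (the z-rotation phases have unit modulus)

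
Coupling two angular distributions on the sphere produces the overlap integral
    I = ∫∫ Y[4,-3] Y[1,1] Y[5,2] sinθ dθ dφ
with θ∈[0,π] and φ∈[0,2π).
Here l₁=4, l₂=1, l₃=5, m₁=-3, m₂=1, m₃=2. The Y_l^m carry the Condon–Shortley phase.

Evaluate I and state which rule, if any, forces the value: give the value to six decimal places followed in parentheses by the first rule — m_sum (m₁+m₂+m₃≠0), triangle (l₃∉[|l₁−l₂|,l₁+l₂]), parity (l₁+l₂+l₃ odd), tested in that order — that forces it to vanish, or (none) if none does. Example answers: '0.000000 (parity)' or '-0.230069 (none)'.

Rules hold: Σm=0, L=10 even, 3≤5≤5.
N = 9·3·11 = 297
Δ = 0!·8!·2!/11! = 1/495
Racah Σ t=0..0: t=0:+1/576 = 1/576
⇒ 3j(4 1 5; 0 0 0)² = 5/99, sgn -1
Racah Σ t=0..0: t=0:+1/10080 = 1/10080
⇒ 3j(4 1 5; -3 1 2)² = 1/165, sgn -1
4πI² = N·(3j₀)²·(3jₘ)² = 1/11
I = +1·√(0.0909091/4π) = 0.08505478
No selection rule forces the value: the integral is nonzero (none).

0.085055 (none)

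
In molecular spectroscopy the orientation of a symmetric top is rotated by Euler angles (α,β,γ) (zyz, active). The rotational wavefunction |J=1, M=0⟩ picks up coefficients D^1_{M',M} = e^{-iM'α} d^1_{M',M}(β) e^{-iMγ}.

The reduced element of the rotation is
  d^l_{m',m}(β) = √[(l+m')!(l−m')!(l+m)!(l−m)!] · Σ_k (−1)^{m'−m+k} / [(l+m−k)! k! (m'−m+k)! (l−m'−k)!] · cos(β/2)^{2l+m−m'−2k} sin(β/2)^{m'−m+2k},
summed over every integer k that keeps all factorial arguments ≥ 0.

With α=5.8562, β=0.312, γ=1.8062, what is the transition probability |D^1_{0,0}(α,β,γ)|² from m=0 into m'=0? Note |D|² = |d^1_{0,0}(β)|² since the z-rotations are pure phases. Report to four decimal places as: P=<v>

Split into d^1_{0,0}(β=0.3120) × two z-phases.
Half-angle: c=0.987857, s=0.155368. N=√(1·1·1·1)=1.000000
Admissible k: 0..1 (factorial args all ≥0)
  k=0: (−1)^0·1.0000/(1)·0.9879^2·0.1554^0 = +0.975861
  k=1: (−1)^1·1.0000/(1)·0.9879^0·0.1554^2 = -0.024139
d^1_{0,0}(0.3120) = +0.975861 -0.024139 = +0.951722
|D^1_{0,0}|² = |d^1_{0,0}(β)|² = (+0.951722)² = 0.905774 (the z-rotation phases have unit modulus)

P=0.9058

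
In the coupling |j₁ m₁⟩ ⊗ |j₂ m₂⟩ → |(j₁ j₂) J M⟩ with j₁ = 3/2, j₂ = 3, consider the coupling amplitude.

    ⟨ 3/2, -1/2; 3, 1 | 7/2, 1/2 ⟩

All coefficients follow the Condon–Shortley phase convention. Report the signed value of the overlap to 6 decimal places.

−√(2/7) = -0.534522

j₁+j₂−J=1  J+j₁−j₂=2  J−j₁+j₂=5  j₁+j₂+J+1=9
(j₁±m₁, j₂±m₂, J±M) = (1,2,4,2,4,3)
P² = 512/7
sum k=0..1:
  [0] +1/48 = 1/48
  [1] −1/12 = -1/12
S = -1/16
C² = P²·S² = 2/7 ; C = -0.534522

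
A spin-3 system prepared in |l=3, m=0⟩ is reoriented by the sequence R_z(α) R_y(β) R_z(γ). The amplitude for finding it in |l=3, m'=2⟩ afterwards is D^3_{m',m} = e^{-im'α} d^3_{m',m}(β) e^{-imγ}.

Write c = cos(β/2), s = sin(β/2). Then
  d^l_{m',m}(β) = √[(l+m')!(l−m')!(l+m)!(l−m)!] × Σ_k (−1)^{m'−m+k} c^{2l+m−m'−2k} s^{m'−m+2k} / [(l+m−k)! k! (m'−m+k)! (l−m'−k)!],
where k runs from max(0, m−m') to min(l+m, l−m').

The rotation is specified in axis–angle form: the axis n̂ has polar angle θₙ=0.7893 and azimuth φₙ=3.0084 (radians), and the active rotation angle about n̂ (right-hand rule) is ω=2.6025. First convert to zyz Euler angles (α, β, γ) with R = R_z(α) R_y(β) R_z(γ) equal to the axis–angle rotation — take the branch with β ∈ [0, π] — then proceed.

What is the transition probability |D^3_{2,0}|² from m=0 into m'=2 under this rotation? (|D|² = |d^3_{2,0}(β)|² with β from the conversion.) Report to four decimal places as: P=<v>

Axis–angle → zyz. n̂ = (sinθₙcosφₙ, sinθₙsinφₙ, cosθₙ) = (-0.703573, +0.094269, +0.704342), ω = 2.6025.
R = I cosω + sinω [n̂]ₓ + (1−cosω) n̂n̂ᵀ gives
  R = [+0.061650, -0.484823, -0.872437; +0.238336, -0.841662, +0.484563; -0.969224, -0.237806, +0.063662]
β = atan2(√(R₁₃²+R₂₃²), R₃₃) = 1.507091; α = atan2(R₂₃, R₁₃) mod 2π = 2.634603; γ = atan2(R₃₂, −R₃₁) mod 2π = 6.042581
First d^3_{2,0}(β=1.5071), then the phase factors e^{-i(2)α} and e^{-i(0)γ}:
With c≡cos(β/2)=0.729268 and s≡sin(β/2)=0.684229, N=[120·1·6·6]^{1/2}=65.726707
k: max(0,(0)−(2))=0 … min(3+(0),3−(2))=1
  k=0: (−1)^2·65.7267/(12)·0.7293^4·0.6842^2 = +0.725288
  k=1: (−1)^3·65.7267/(12)·0.7293^2·0.6842^4 = -0.638468
d^3_{2,0}(1.5071) = +0.725288 -0.638468 = +0.086820
|D^3_{2,0}|² = |d^3_{2,0}(β)|² = (+0.086820)² = 0.007538 (the z-rotation phases have unit modulus)

P=0.0075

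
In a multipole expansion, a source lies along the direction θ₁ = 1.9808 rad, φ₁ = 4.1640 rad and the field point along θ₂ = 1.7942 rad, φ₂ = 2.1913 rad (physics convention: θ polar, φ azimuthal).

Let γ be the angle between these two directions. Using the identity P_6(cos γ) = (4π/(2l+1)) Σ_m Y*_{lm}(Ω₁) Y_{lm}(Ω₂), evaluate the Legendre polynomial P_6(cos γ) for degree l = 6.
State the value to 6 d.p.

0.048862

Term-by-term m-sum for l=6 (normalisation 4π/13 = 0.966644):
  term(m=-6) = 0.08896 - 0.07964j   from Y*(Ω₁)=0.28429 - 0.04260j, Y(Ω₂)=0.34713 - 0.22814j
  term(m=-5) = -0.12809 - 0.06010j   from Y*(Ω₁)=0.16840 - 0.39870j, Y(Ω₂)=0.01277 - 0.32667j
  term(m=-4) = 0.00103 - 0.02800j   from Y*(Ω₁)=-0.11010 - 0.15332j, Y(Ω₂)=0.11729 + 0.09095j
  term(m=-3) = 0.07713 - 0.02948j   from Y*(Ω₁)=0.25011 - 0.01864j, Y(Ω₂)=0.31540 - 0.09436j
  term(m=-2) = 0.01185 + 0.01229j   from Y*(Ω₁)=0.12841 - 0.25030j, Y(Ω₂)=-0.01966 + 0.05743j
  term(m=-1) = -0.02017 + 0.04745j   from Y*(Ω₁)=0.08373 + 0.13705j, Y(Ω₂)=0.18667 + 0.26119j
  term(m=+0) = -0.01087 + 0.00000j   from Y*(Ω₁)=0.29608 + 0.00000j, Y(Ω₂)=-0.03673 + 0.00000j
  term(m=+1) = -0.02017 - 0.04745j   from Y*(Ω₁)=-0.08373 + 0.13705j, Y(Ω₂)=-0.18667 + 0.26119j
  term(m=+2) = 0.01185 - 0.01229j   from Y*(Ω₁)=0.12841 + 0.25030j, Y(Ω₂)=-0.01966 - 0.05743j
  term(m=+3) = 0.07713 + 0.02948j   from Y*(Ω₁)=-0.25011 - 0.01864j, Y(Ω₂)=-0.31540 - 0.09436j
  term(m=+4) = 0.00103 + 0.02800j   from Y*(Ω₁)=-0.11010 + 0.15332j, Y(Ω₂)=0.11729 - 0.09095j
  term(m=+5) = -0.12809 + 0.06010j   from Y*(Ω₁)=-0.16840 - 0.39870j, Y(Ω₂)=-0.01277 - 0.32667j
  term(m=+6) = 0.08896 + 0.07964j   from Y*(Ω₁)=0.28429 + 0.04260j, Y(Ω₂)=0.34713 + 0.22814j
Σ over m = 0.05055 + 0.00000j; ×(4π/13) → 0.04886 + 0.00000j. Real part: 0.048862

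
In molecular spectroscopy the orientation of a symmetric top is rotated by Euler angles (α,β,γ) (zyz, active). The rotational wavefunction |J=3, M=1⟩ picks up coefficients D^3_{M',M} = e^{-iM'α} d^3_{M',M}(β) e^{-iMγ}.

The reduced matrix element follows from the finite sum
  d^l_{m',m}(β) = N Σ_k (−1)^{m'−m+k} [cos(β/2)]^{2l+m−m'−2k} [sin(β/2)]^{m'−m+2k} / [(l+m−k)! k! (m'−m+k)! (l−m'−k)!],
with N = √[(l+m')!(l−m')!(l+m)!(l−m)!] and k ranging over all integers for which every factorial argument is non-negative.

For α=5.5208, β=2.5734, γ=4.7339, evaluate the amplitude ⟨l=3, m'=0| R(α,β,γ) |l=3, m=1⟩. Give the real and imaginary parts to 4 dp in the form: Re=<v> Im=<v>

Re=0.0128 Im=0.5945

Split into d^3_{0,1}(β=2.5734) × two z-phases.
c=cos(2.573400/2)=0.280290, s=sin(2.573400/2)=0.959915; N=√[6·6·24·2]=41.569219
k∈{1,2,3} keeps every argument non-negative
  k=1: (−1)^0·41.5692/(12)·0.2803^5·0.9599^1 = +0.005753
  k=2: (−1)^1·41.5692/(4)·0.2803^3·0.9599^3 = -0.202411
  k=3: (−1)^2·41.5692/(12)·0.2803^1·0.9599^5 = +0.791340
d^3_{0,1}(2.5734) = +0.005753 -0.202411 +0.791340 = +0.594682
Phases: e^{-i·(0)·5.5208}=+1.000000+0.000000i, e^{-i·(1)·4.7339}=+0.021509+0.999769i ⇒ D=+0.012791+0.594544i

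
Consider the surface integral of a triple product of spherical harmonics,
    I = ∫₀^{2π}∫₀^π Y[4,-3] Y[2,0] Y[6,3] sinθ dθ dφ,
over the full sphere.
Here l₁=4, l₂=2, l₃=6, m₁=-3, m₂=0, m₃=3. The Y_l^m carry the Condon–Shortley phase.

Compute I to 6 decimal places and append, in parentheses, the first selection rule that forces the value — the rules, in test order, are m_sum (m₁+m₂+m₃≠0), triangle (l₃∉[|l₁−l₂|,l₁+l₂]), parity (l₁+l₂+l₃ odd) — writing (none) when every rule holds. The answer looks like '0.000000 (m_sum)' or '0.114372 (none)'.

Rules hold: Σm=0, L=12 even, 2≤6≤6.
N = 9·5·13 = 585
Δ = 0!·8!·4!/13! = 1/6435
Racah Σ t=0..0: t=0:+1/2304 = 1/2304
⇒ 3j(4 2 6; 0 0 0)² = 5/143, sgn +1
Racah Σ t=0..0: t=0:+1/20160 = 1/20160
⇒ 3j(4 2 6; -3 0 3)² = 12/715, sgn -1
4πI² = N·(3j₀)²·(3jₘ)² = 540/1573
I = -1·√(0.343293/4π) = -0.16528277
No selection rule forces the value: the integral is nonzero (none).

-0.165283 (none)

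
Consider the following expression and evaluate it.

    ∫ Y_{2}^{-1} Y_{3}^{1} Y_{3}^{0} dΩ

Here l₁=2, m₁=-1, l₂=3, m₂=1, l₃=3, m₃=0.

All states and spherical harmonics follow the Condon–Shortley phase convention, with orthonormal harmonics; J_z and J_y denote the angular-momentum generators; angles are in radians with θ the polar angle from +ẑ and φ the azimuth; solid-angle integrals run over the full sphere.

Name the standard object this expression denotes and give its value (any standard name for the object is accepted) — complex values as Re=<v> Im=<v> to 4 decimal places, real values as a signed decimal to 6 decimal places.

This is a Gaunt coefficient — the integral of a triple product of spherical harmonics over the sphere.
m-sum 0 ✓  L=8 even ✓  1≤3≤5 ✓
Π(2lᵢ+1) = 5×7×7 = 245
triangle coeff Δ(2,3,3) = 1/3780
Σ_t [0,2]: t=0:+1/24 t=1:−1/4 t=2:+1/24 = -1/6
(3j)²=4/105 [(2 3 3; 0 0 0)], sign=+1
Σ_t [1,2]: t=1:−1/12 t=2:+1/8 = 1/24
(3j)²=1/210 [(2 3 3; -1 1 0)], sign=-1
⇒ 4πI² = 2/45
I = (-1)√(2/45/(4π)) = -0.05947080

Gaunt coefficient, -0.059471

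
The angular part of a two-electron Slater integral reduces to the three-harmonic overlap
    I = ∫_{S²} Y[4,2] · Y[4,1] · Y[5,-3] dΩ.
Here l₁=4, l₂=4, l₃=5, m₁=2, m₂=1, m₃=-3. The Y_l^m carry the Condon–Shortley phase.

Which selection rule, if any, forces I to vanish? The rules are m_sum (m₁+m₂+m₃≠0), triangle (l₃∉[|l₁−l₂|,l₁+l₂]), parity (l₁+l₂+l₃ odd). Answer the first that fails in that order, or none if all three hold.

Σmᵢ = 0  ✓
l₃∈[|l₁−l₂|,l₁+l₂]=[0,8], have l₃=5  ✓
Σlᵢ = 13 ⇒ odd  ✗

parity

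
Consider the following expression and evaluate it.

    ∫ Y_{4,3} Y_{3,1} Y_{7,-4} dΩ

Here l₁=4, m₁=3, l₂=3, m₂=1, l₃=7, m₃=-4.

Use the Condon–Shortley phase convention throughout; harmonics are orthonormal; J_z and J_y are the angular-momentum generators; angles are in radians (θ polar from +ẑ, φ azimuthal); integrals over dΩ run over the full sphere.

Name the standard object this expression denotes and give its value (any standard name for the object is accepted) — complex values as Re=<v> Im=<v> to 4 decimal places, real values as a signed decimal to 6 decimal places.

Gaunt coefficient, +0.212007

This is a Gaunt coefficient — the integral of a triple product of spherical harmonics over the sphere.
Checks pass: Σm=0; 14 even; l₃=7∈[1,7].
(2·4+1)(2·3+1)(2·7+1) = 945
Δ: 0! 8! 6! / 15! → 1/45045
sum: t=0:+1/20736 = 1/20736
3j²(4 3 7; 0 0 0) = Δ·Π!·Σ² = 35/1287  (sign -1)
sum: t=0:+1/241920 = 1/241920
3j²(4 3 7; 3 1 -4) = Δ·Π!·Σ² = 2/91  (sign -1)
combine: 4πI² = 945·35/1287·2/91 = 1050/1859
take √, sign +1: I = 0.21200691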